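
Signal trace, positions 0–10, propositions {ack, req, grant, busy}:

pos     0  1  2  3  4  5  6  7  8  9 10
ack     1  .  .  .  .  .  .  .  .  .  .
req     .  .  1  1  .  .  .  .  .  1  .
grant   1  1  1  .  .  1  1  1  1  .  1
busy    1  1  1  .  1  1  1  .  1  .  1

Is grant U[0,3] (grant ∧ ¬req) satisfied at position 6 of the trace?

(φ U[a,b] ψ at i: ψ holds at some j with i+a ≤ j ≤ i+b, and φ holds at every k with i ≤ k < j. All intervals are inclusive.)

True

Need some j in [6,9] with (grant ∧ ¬req), and grant at every k in [6,j-1].
  j=6: (grant ∧ ¬req) holds; no prefix to check → satisfied.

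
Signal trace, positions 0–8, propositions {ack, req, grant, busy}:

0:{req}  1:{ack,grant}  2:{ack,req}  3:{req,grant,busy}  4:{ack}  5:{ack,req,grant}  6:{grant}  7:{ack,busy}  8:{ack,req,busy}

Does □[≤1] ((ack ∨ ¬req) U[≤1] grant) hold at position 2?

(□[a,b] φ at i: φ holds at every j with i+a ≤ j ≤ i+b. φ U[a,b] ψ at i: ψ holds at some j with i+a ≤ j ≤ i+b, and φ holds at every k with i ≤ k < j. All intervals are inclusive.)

Check ((ack ∨ ¬req) U[≤1] grant) at every j in [2,3]:
  j=2: holds
  j=3: holds
All positions satisfy it → formula holds.

True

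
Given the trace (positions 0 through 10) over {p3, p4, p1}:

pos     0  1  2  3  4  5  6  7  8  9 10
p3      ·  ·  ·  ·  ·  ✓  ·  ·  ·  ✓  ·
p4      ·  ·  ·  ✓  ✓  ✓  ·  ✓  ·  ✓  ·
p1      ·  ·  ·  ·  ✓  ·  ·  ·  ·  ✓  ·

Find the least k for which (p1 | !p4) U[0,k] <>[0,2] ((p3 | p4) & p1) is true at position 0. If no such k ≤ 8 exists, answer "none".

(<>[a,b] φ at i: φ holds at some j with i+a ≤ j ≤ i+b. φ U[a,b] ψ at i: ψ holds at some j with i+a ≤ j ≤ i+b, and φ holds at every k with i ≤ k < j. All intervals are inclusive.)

Need earliest j ≥ 0 with <>[0,2] ((p3 | p4) & p1), and (p1 | !p4) at every k in [0,j-1].
  j=0: rhs fails.
  j=1: rhs fails.
  j=2: rhs holds; lhs holds on [0,1]. k = 2.

2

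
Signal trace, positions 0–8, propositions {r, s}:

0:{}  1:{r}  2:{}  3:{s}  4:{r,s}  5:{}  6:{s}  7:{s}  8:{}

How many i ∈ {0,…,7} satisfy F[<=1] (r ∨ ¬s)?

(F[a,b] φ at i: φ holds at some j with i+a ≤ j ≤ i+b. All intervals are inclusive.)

Evaluate at each i in [0,7]:
  i=0: ✓ (witness j=0)
  i=1: ✓ (witness j=1)
  i=2: ✓ (witness j=2)
  i=3: ✓ (witness j=4)
  i=4: ✓ (witness j=4)
  i=5: ✓ (witness j=5)
  i=6: ✗ (none in [6,7])
  i=7: ✓ (witness j=8)
Positions where it holds: {0, 1, 2, 3, 4, 5, 7} → 7.

7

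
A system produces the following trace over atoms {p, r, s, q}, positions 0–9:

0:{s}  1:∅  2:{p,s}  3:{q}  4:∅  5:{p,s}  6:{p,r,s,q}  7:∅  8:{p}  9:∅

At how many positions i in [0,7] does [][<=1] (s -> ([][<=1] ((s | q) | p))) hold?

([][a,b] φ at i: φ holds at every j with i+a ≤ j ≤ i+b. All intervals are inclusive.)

5

Evaluate at each i in [0,7]:
  i=0: ✗ (fails at j=0)
  i=1: ✓ (all of [1,2])
  i=2: ✓ (all of [2,3])
  i=3: ✓ (all of [3,4])
  i=4: ✓ (all of [4,5])
  i=5: ✗ (fails at j=6)
  i=6: ✗ (fails at j=6)
  i=7: ✓ (all of [7,8])
Positions where it holds: {1, 2, 3, 4, 7} → 5.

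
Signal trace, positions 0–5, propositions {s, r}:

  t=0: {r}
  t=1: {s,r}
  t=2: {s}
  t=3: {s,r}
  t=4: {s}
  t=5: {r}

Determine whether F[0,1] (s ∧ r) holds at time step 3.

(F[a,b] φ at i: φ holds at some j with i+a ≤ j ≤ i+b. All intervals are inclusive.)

Holds

Check (s ∧ r) at each j in [3,4]:
  j=3: true
  j=4: false
Found at j=3 → formula holds.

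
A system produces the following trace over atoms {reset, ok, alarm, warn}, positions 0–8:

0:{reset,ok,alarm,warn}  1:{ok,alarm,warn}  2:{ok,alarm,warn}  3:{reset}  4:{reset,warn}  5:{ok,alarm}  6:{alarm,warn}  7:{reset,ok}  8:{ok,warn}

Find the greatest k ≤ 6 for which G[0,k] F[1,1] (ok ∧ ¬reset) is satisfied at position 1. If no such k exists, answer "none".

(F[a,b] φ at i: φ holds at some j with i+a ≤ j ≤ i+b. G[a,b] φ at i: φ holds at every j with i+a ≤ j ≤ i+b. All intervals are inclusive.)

0

F[1,1] (ok ∧ ¬reset) must hold from j=1 onward; find where it first fails.
  j=1: holds
  j=2: fails
Holds on [1,1], so largest k = 0.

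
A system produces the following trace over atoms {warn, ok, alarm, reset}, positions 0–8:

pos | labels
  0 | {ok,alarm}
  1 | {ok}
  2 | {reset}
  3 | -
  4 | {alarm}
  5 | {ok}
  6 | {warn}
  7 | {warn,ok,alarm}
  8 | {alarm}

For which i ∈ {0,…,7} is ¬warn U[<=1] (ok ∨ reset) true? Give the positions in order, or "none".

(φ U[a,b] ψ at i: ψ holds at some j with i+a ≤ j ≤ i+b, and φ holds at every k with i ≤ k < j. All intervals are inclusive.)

Evaluate at each i in [0,7]:
  i=0: ✓ (rhs at j=0)
  i=1: ✓ (rhs at j=1)
  i=2: ✓ (rhs at j=2)
  i=3: ✗ (no rhs in [3,4])
  i=4: ✓ (rhs at j=5; lhs holds on [4,4])
  i=5: ✓ (rhs at j=5)
  i=6: ✗ (lhs fails at k=6 before rhs at j=7)
  i=7: ✓ (rhs at j=7)

0, 1, 2, 4, 5, 7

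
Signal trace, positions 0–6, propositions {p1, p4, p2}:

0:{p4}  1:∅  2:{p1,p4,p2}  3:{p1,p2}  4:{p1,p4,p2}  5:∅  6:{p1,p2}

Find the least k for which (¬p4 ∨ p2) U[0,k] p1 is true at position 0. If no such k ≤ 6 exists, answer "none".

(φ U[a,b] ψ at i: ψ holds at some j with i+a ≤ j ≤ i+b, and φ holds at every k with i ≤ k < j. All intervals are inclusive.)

Need earliest j ≥ 0 with p1, and (¬p4 ∨ p2) at every k in [0,j-1].
  j=0: rhs fails.
  j=1: rhs fails.
  j=2: rhs holds but lhs fails at k=0.
  j=3: rhs holds but lhs fails at k=0.
  j=4: rhs holds but lhs fails at k=0.
  j=5: rhs fails.
  j=6: rhs holds but lhs fails at k=0.
No witness within the range → none.

none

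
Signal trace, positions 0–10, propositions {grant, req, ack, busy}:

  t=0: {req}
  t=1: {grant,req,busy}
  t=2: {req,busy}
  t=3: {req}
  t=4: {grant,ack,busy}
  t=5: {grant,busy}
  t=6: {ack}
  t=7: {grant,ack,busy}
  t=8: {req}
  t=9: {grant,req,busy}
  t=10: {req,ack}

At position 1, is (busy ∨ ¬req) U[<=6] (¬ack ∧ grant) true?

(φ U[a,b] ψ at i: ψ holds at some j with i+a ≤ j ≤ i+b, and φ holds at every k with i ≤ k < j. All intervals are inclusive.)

Holds

Need some j in [1,7] with (¬ack ∧ grant), and (busy ∨ ¬req) at every k in [1,j-1].
  j=1: (¬ack ∧ grant) holds; no prefix to check → satisfied.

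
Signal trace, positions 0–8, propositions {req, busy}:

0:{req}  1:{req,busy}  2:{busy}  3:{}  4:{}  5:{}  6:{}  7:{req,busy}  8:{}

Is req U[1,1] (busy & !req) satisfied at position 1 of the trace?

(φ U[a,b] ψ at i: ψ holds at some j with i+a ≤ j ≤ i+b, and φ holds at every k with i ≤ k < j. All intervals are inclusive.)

Need some j in [2,2] with (busy & !req), and req at every k in [1,j-1].
  j=2: (busy & !req) holds; req holds at every k in [1,1] → satisfied.

True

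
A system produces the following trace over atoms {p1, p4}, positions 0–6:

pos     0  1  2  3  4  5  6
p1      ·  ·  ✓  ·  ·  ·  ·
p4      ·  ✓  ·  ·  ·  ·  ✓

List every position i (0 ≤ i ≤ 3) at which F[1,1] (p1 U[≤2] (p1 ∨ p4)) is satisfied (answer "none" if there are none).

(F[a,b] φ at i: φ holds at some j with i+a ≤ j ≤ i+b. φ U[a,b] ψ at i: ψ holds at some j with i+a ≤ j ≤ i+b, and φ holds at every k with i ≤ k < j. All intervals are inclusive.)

0, 1

Evaluate at each i in [0,3]:
  i=0: ✓ (witness j=1)
  i=1: ✓ (witness j=2)
  i=2: ✗ (none in [3,3])
  i=3: ✗ (none in [4,4])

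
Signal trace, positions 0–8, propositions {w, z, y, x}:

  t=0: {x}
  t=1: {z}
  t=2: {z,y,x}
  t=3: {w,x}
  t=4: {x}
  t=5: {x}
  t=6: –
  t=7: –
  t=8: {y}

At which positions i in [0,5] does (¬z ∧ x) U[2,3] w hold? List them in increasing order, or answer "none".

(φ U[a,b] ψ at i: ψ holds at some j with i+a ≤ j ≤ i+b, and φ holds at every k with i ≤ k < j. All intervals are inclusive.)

none

Evaluate at each i in [0,5]:
  i=0: ✗ (lhs fails at k=1 before rhs at j=3)
  i=1: ✗ (lhs fails at k=1 before rhs at j=3)
  i=2: ✗ (no rhs in [4,5])
  i=3: ✗ (no rhs in [5,6])
  i=4: ✗ (no rhs in [6,7])
  i=5: ✗ (no rhs in [7,8])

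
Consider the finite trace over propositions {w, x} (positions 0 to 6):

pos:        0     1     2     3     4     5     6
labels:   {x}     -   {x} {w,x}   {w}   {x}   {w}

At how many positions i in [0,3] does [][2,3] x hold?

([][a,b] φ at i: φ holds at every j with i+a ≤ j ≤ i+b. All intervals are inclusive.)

Evaluate at each i in [0,3]:
  i=0: ✓ (all of [2,3])
  i=1: ✗ (fails at j=4)
  i=2: ✗ (fails at j=4)
  i=3: ✗ (fails at j=6)
Positions where it holds: {0} → 1.

1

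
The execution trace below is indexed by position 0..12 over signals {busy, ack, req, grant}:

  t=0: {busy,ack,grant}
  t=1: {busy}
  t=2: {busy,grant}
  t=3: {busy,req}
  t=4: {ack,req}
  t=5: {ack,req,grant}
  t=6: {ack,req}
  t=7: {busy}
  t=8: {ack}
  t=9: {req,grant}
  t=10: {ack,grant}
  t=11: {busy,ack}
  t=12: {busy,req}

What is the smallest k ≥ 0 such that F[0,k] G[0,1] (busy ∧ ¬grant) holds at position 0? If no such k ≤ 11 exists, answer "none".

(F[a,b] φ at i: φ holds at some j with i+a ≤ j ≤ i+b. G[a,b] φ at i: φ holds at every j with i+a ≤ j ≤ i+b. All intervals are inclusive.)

11

Scan j = 0,1,… for G[0,1] (busy ∧ ¬grant):
  j=0: fails
  j=1: fails
  j=2: fails
  j=3: fails
  j=4: fails
  j=5: fails
  j=6: fails
  j=7: fails
  j=8: fails
  j=9: fails
  j=10: fails
  j=11: holds
First hit at j=11, so smallest k = 11-0 = 11.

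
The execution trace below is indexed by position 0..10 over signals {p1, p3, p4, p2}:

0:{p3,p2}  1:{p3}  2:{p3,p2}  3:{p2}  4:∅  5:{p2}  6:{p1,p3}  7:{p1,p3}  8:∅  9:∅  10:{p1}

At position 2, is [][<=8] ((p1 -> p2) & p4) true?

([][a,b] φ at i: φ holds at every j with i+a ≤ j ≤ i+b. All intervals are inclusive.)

False

Check ((p1 -> p2) & p4) at every j in [2,10]:
  j=2: false
  j=3: false
  j=4: false
  j=5: false
  j=6: false
  j=7: false
  j=8: false
  j=9: false
  j=10: false
Fails at j=2 → formula fails.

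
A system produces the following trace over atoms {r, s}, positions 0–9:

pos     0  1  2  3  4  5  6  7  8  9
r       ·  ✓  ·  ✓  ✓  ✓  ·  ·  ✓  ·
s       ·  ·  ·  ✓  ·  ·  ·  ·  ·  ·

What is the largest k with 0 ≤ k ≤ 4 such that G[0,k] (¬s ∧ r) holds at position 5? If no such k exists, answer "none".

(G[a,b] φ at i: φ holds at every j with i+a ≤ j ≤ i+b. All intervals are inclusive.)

(¬s ∧ r) must hold from j=5 onward; find where it first fails.
  j=5: holds
  j=6: fails
Holds on [5,5], so largest k = 0.

0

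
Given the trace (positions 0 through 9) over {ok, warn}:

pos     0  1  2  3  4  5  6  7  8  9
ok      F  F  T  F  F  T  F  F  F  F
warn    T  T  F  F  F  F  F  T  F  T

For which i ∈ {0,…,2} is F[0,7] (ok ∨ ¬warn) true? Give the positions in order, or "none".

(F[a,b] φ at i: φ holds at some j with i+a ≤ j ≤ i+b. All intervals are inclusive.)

Evaluate at each i in [0,2]:
  i=0: ✓ (witness j=2)
  i=1: ✓ (witness j=2)
  i=2: ✓ (witness j=2)

0, 1, 2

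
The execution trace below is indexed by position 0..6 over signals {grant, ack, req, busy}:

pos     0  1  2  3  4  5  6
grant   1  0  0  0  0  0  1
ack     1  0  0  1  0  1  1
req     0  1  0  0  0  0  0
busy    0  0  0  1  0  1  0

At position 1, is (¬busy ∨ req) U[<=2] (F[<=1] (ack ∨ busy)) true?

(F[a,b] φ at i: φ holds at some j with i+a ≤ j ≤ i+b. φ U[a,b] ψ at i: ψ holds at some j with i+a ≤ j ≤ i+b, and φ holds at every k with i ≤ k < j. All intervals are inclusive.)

Need some j in [1,3] with F[<=1] (ack ∨ busy), and (¬busy ∨ req) at every k in [1,j-1].
  j=1: F[<=1] (ack ∨ busy) — fails (none in [1,2]).
  j=2: F[<=1] (ack ∨ busy) holds; (¬busy ∨ req) holds at every k in [1,1] → satisfied.

Holds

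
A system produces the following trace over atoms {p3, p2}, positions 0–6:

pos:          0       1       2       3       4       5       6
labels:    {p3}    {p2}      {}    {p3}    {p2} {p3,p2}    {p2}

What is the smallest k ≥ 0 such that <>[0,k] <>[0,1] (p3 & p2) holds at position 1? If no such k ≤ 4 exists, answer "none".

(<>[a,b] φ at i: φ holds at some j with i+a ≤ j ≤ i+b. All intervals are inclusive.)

Scan j = 1,2,… for <>[0,1] (p3 & p2):
  j=1: fails
  j=2: fails
  j=3: fails
  j=4: holds
First hit at j=4, so smallest k = 4-1 = 3.

3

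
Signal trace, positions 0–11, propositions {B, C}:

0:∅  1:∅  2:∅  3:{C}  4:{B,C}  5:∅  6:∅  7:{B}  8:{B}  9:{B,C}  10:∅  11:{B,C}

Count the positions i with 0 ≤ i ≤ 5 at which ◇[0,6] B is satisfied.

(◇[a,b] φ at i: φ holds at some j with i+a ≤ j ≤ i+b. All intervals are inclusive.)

Evaluate at each i in [0,5]:
  i=0: ✓ (witness j=4)
  i=1: ✓ (witness j=4)
  i=2: ✓ (witness j=4)
  i=3: ✓ (witness j=4)
  i=4: ✓ (witness j=4)
  i=5: ✓ (witness j=7)
Positions where it holds: {0, 1, 2, 3, 4, 5} → 6.

6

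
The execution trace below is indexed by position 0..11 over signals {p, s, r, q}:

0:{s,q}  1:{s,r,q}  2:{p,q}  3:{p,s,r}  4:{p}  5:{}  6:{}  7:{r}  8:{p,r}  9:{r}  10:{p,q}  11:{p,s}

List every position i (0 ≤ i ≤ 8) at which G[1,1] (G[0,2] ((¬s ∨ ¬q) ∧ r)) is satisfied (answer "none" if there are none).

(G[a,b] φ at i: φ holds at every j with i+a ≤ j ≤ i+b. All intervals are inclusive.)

Evaluate at each i in [0,8]:
  i=0: ✗ (fails at j=1)
  i=1: ✗ (fails at j=2)
  i=2: ✗ (fails at j=3)
  i=3: ✗ (fails at j=4)
  i=4: ✗ (fails at j=5)
  i=5: ✗ (fails at j=6)
  i=6: ✓ (all of [7,7])
  i=7: ✗ (fails at j=8)
  i=8: ✗ (fails at j=9)

6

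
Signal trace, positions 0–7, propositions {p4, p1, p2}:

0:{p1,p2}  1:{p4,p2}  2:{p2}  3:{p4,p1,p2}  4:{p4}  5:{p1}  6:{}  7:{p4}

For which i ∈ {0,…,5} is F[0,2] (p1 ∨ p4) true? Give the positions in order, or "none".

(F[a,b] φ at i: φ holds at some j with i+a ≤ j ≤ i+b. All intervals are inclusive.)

0, 1, 2, 3, 4, 5

Evaluate at each i in [0,5]:
  i=0: ✓ (witness j=0)
  i=1: ✓ (witness j=1)
  i=2: ✓ (witness j=3)
  i=3: ✓ (witness j=3)
  i=4: ✓ (witness j=4)
  i=5: ✓ (witness j=5)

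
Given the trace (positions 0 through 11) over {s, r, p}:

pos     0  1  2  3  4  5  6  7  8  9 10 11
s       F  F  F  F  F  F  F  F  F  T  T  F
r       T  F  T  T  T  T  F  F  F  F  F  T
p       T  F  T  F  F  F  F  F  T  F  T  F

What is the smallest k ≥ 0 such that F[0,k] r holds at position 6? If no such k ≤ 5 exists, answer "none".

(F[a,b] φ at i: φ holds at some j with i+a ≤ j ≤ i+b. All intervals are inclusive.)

5

Scan j = 6,7,… for r:
  j=6: fails
  j=7: fails
  j=8: fails
  j=9: fails
  j=10: fails
  j=11: holds
First hit at j=11, so smallest k = 11-6 = 5.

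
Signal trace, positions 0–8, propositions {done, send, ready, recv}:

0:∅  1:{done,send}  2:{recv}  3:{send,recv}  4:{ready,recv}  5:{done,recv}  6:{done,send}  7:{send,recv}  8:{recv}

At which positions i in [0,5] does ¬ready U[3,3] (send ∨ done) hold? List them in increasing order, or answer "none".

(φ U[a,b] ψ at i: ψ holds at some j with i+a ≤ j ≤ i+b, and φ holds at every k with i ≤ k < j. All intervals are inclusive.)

Evaluate at each i in [0,5]:
  i=0: ✓ (rhs at j=3; lhs holds on [0,2])
  i=1: ✗ (no rhs in [4,4])
  i=2: ✗ (lhs fails at k=4 before rhs at j=5)
  i=3: ✗ (lhs fails at k=4 before rhs at j=6)
  i=4: ✗ (lhs fails at k=4 before rhs at j=7)
  i=5: ✗ (no rhs in [8,8])

0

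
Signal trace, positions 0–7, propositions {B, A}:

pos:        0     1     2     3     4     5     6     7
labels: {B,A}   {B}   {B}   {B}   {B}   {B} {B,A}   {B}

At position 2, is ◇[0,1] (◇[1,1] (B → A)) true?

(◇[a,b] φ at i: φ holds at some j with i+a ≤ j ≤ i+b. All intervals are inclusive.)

Does not hold

Check ◇[1,1] (B → A) at each j in [2,3]:
  j=2: fails (none in [3,3])
  j=3: fails (none in [4,4])
No position in the window satisfies it → formula fails.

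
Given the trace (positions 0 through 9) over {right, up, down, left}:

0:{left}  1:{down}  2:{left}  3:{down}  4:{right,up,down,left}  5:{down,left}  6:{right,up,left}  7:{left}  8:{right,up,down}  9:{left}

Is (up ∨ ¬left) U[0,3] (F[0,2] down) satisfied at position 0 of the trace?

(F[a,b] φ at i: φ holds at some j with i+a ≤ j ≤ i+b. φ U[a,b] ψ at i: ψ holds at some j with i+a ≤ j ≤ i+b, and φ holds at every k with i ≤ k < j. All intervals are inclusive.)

Need some j in [0,3] with F[0,2] down, and (up ∨ ¬left) at every k in [0,j-1].
  j=0: F[0,2] down holds; no prefix to check → satisfied.

Holds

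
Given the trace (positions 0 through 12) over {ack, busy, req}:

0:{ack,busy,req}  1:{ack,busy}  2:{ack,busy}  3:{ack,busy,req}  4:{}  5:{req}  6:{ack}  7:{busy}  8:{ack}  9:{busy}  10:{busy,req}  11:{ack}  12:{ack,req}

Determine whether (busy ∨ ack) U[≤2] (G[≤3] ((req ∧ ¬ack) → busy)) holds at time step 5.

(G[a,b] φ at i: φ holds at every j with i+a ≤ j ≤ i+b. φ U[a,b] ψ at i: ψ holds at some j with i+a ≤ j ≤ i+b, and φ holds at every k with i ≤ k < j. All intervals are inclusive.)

No

Need some j in [5,7] with G[≤3] ((req ∧ ¬ack) → busy), and (busy ∨ ack) at every k in [5,j-1].
  j=5: G[≤3] ((req ∧ ¬ack) → busy) — fails at 5.
  j=6: G[≤3] ((req ∧ ¬ack) → busy) holds, but (busy ∨ ack) fails at k=5 → not this j.
  j=7: G[≤3] ((req ∧ ¬ack) → busy) holds, but (busy ∨ ack) fails at k=5 → not this j.
No j in the window works → until fails.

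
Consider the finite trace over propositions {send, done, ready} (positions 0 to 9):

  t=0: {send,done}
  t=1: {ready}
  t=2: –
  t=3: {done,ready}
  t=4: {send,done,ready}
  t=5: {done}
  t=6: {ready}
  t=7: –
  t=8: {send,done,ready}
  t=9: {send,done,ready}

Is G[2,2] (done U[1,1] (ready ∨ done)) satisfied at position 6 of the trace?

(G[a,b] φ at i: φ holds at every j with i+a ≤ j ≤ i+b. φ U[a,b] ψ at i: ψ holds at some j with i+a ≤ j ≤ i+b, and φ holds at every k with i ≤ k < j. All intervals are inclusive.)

True

Check (done U[1,1] (ready ∨ done)) at every j in [8,8]:
  j=8: holds
All positions satisfy it → formula holds.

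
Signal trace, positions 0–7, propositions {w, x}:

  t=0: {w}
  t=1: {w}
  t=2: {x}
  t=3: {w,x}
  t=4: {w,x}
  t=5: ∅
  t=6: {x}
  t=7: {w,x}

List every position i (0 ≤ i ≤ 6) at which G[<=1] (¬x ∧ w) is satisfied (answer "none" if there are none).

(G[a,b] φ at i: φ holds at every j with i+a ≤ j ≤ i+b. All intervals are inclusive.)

0

Evaluate at each i in [0,6]:
  i=0: ✓ (all of [0,1])
  i=1: ✗ (fails at j=2)
  i=2: ✗ (fails at j=2)
  i=3: ✗ (fails at j=3)
  i=4: ✗ (fails at j=4)
  i=5: ✗ (fails at j=5)
  i=6: ✗ (fails at j=6)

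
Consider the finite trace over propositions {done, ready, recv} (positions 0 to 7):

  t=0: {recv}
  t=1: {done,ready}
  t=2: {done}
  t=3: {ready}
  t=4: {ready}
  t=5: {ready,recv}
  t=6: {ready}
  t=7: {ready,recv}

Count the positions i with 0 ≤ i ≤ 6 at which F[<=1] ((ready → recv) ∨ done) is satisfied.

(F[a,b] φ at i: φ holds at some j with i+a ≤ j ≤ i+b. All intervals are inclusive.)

6

Evaluate at each i in [0,6]:
  i=0: ✓ (witness j=0)
  i=1: ✓ (witness j=1)
  i=2: ✓ (witness j=2)
  i=3: ✗ (none in [3,4])
  i=4: ✓ (witness j=5)
  i=5: ✓ (witness j=5)
  i=6: ✓ (witness j=7)
Positions where it holds: {0, 1, 2, 4, 5, 6} → 6.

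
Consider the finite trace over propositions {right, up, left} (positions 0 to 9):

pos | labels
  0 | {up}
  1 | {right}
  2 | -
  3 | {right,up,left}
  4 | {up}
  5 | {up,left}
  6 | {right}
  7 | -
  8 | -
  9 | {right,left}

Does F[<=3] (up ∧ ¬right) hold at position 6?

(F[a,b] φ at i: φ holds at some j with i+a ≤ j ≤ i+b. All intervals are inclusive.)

Check (up ∧ ¬right) at each j in [6,9]:
  j=6: false
  j=7: false
  j=8: false
  j=9: false
No position in the window satisfies it → formula fails.

No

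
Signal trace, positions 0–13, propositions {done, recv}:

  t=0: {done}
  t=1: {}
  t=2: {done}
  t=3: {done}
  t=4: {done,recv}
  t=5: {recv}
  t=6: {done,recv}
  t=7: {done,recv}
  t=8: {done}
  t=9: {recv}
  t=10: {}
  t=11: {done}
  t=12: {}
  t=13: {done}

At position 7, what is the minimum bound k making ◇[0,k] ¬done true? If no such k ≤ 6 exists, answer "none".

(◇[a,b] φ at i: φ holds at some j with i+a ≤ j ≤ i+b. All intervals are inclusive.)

2

Scan j = 7,8,… for ¬done:
  j=7: fails
  j=8: fails
  j=9: holds
First hit at j=9, so smallest k = 9-7 = 2.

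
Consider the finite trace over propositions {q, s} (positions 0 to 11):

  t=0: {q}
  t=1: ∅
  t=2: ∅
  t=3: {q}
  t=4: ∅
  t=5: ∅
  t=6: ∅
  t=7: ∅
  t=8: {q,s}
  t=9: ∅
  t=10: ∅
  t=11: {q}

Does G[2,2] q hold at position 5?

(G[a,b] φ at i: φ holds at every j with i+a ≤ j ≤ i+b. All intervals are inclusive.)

False

Check q at every j in [7,7]:
  j=7: false
Fails at j=7 → formula fails.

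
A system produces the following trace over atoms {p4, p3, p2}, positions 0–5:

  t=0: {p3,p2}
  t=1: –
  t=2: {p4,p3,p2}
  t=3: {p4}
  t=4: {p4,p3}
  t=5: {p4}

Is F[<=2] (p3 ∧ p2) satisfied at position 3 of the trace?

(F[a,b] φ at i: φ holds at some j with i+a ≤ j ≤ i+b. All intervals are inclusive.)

False

Check (p3 ∧ p2) at each j in [3,5]:
  j=3: false
  j=4: false
  j=5: false
No position in the window satisfies it → formula fails.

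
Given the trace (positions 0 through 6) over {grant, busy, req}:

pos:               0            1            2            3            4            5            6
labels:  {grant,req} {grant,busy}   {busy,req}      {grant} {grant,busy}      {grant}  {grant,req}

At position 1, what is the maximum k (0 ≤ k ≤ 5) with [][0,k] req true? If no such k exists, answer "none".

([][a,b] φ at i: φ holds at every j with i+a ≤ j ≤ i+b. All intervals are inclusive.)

req must hold from j=1 onward; find where it first fails.
  j=1: fails → no k works.

none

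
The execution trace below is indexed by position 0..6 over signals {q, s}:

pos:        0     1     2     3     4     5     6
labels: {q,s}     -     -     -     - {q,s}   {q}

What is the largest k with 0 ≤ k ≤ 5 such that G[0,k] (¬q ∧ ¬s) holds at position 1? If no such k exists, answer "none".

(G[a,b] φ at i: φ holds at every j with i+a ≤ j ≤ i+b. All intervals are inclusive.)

3

(¬q ∧ ¬s) must hold from j=1 onward; find where it first fails.
  j=1: holds
  j=2: holds
  j=3: holds
  j=4: holds
  j=5: fails
Holds on [1,4], so largest k = 3.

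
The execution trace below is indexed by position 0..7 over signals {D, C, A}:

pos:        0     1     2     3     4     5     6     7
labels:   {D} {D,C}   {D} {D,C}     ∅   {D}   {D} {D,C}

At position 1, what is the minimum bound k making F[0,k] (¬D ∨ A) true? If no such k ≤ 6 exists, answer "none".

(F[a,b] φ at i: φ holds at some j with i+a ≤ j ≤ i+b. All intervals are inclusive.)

3

Scan j = 1,2,… for (¬D ∨ A):
  j=1: fails
  j=2: fails
  j=3: fails
  j=4: holds
First hit at j=4, so smallest k = 4-1 = 3.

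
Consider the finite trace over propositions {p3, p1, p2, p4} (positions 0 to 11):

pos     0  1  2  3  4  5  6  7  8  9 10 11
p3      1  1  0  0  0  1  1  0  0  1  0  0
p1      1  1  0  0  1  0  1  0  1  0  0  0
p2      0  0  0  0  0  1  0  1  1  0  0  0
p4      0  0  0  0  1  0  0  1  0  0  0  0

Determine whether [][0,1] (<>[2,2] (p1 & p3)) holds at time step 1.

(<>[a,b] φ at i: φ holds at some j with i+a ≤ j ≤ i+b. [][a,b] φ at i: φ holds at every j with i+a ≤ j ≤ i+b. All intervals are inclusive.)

False

Check <>[2,2] (p1 & p3) at every j in [1,2]:
  j=1: fails (none in [3,3])
  j=2: fails (none in [4,4])
Fails at j=1 → formula fails.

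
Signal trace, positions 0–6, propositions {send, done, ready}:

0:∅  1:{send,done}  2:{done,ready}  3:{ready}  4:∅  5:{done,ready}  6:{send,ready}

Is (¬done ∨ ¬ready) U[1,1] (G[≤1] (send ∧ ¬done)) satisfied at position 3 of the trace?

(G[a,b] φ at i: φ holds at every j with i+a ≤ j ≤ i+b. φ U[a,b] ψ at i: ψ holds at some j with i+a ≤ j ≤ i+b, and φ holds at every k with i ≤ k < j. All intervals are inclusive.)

No

Need some j in [4,4] with G[≤1] (send ∧ ¬done), and (¬done ∨ ¬ready) at every k in [3,j-1].
  j=4: G[≤1] (send ∧ ¬done) — fails at 4.
No j in the window works → until fails.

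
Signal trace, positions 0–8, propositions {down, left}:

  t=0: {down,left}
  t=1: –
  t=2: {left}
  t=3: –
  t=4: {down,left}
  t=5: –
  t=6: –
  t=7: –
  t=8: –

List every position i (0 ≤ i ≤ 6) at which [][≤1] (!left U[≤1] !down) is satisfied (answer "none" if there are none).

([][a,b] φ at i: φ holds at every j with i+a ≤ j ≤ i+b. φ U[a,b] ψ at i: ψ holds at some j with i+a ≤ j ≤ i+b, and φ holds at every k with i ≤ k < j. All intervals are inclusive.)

1, 2, 5, 6

Evaluate at each i in [0,6]:
  i=0: ✗ (fails at j=0)
  i=1: ✓ (all of [1,2])
  i=2: ✓ (all of [2,3])
  i=3: ✗ (fails at j=4)
  i=4: ✗ (fails at j=4)
  i=5: ✓ (all of [5,6])
  i=6: ✓ (all of [6,7])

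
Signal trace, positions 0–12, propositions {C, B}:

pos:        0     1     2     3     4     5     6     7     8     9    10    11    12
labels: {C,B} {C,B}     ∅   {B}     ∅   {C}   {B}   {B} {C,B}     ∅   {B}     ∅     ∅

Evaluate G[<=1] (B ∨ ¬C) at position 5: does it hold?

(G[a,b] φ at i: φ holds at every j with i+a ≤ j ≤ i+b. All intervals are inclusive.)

False

Check (B ∨ ¬C) at every j in [5,6]:
  j=5: false
  j=6: true
Fails at j=5 → formula fails.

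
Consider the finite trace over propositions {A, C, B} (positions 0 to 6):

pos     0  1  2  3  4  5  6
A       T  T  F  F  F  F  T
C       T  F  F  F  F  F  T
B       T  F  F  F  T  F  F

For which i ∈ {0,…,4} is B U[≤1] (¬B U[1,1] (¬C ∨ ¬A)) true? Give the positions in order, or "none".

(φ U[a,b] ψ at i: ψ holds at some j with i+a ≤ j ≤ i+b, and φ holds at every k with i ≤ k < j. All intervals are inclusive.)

0, 1, 2, 3

Evaluate at each i in [0,4]:
  i=0: ✓ (rhs at j=1; lhs holds on [0,0])
  i=1: ✓ (rhs at j=1)
  i=2: ✓ (rhs at j=2)
  i=3: ✓ (rhs at j=3)
  i=4: ✗ (no rhs in [4,5])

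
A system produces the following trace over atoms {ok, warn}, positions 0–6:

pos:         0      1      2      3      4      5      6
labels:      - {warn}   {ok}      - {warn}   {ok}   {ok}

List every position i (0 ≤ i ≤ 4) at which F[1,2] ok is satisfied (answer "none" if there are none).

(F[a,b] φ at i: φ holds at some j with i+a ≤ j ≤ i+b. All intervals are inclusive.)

Evaluate at each i in [0,4]:
  i=0: ✓ (witness j=2)
  i=1: ✓ (witness j=2)
  i=2: ✗ (none in [3,4])
  i=3: ✓ (witness j=5)
  i=4: ✓ (witness j=5)

0, 1, 3, 4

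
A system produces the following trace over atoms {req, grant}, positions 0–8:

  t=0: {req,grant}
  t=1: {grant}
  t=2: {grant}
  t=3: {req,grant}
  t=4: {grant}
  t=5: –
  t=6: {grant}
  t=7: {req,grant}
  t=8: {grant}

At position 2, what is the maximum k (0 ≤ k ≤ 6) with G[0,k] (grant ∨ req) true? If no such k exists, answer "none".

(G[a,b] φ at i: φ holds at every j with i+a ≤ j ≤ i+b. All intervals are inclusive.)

2

(grant ∨ req) must hold from j=2 onward; find where it first fails.
  j=2: holds
  j=3: holds
  j=4: holds
  j=5: fails
Holds on [2,4], so largest k = 2.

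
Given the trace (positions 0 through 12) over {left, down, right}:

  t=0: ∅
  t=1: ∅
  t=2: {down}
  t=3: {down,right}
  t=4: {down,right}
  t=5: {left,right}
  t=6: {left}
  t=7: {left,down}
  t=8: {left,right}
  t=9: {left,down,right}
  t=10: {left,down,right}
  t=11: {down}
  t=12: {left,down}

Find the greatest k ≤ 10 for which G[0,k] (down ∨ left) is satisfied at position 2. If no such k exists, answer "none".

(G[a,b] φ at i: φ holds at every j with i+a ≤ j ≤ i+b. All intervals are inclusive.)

10

(down ∨ left) must hold from j=2 onward; find where it first fails.
  j=2: holds
  j=3: holds
  j=4: holds
  j=5: holds
  j=6: holds
  j=7: holds
  j=8: holds
  j=9: holds
  j=10: holds
  j=11: holds
  j=12: holds
Holds through j=12; largest k = 10.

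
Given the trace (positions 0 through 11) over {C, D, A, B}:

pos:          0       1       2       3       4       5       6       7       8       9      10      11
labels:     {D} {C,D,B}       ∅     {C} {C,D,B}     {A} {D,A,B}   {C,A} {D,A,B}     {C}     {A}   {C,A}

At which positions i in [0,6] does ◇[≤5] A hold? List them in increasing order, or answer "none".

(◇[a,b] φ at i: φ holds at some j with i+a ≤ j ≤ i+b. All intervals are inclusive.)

0, 1, 2, 3, 4, 5, 6

Evaluate at each i in [0,6]:
  i=0: ✓ (witness j=5)
  i=1: ✓ (witness j=5)
  i=2: ✓ (witness j=5)
  i=3: ✓ (witness j=5)
  i=4: ✓ (witness j=5)
  i=5: ✓ (witness j=5)
  i=6: ✓ (witness j=6)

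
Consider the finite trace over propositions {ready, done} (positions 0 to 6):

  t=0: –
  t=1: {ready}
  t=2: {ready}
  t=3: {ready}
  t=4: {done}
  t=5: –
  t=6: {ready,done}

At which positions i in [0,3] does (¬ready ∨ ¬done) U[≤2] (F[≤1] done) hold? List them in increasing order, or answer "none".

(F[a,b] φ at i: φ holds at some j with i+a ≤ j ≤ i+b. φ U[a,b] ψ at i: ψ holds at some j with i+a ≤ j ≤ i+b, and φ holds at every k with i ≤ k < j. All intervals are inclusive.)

1, 2, 3

Evaluate at each i in [0,3]:
  i=0: ✗ (no rhs in [0,2])
  i=1: ✓ (rhs at j=3; lhs holds on [1,2])
  i=2: ✓ (rhs at j=3; lhs holds on [2,2])
  i=3: ✓ (rhs at j=3)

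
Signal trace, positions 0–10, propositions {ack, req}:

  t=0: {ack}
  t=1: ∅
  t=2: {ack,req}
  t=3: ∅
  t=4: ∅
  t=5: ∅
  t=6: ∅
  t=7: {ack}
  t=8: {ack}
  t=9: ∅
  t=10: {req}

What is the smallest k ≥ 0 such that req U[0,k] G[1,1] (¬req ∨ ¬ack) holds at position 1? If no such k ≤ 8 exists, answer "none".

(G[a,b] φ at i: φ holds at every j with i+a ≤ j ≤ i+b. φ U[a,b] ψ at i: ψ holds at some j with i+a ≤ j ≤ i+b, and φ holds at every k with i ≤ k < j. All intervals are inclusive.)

none

Need earliest j ≥ 1 with G[1,1] (¬req ∨ ¬ack), and req at every k in [1,j-1].
  j=1: rhs fails.
  j=2: rhs holds but lhs fails at k=1.
  j=3: rhs holds but lhs fails at k=1.
  j=4: rhs holds but lhs fails at k=1.
  j=5: rhs holds but lhs fails at k=1.
  j=6: rhs holds but lhs fails at k=1.
  j=7: rhs holds but lhs fails at k=1.
  j=8: rhs holds but lhs fails at k=1.
  j=9: rhs holds but lhs fails at k=1.
No witness within the range → none.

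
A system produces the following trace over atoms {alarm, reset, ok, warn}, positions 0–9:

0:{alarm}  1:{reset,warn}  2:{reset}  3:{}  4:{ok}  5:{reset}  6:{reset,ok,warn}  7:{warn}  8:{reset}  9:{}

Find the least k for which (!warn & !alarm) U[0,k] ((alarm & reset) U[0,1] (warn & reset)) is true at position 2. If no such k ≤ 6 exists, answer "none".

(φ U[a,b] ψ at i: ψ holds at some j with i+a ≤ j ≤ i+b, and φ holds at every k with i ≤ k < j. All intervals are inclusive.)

4

Need earliest j ≥ 2 with ((alarm & reset) U[0,1] (warn & reset)), and (!warn & !alarm) at every k in [2,j-1].
  j=2: rhs fails.
  j=3: rhs fails.
  j=4: rhs fails.
  j=5: rhs fails.
  j=6: rhs holds; lhs holds on [2,5]. k = 4.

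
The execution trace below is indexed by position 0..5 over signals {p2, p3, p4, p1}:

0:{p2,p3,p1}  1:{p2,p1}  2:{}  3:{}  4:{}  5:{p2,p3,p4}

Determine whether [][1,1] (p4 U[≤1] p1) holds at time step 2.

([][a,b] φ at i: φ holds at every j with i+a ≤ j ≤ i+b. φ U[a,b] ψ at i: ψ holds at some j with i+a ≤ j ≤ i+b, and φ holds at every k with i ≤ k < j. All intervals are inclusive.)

Check (p4 U[≤1] p1) at every j in [3,3]:
  j=3: fails
Fails at j=3 → formula fails.

Does not hold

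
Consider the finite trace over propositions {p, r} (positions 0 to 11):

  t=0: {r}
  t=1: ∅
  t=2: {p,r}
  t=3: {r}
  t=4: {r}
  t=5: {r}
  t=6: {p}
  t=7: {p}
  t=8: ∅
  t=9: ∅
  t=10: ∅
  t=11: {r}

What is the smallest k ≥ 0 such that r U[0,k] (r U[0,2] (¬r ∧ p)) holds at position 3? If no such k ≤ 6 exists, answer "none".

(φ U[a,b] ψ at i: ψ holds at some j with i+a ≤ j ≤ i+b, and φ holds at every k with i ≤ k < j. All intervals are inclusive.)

Need earliest j ≥ 3 with (r U[0,2] (¬r ∧ p)), and r at every k in [3,j-1].
  j=3: rhs fails.
  j=4: rhs holds; lhs holds on [3,3]. k = 1.

1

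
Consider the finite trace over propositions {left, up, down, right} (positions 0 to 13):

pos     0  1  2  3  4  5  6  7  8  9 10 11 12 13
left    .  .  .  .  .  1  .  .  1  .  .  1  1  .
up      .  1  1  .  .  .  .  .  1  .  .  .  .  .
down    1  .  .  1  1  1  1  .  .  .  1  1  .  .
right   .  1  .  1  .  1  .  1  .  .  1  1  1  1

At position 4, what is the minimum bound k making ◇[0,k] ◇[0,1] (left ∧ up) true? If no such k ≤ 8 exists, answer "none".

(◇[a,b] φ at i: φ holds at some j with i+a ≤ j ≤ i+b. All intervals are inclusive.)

Scan j = 4,5,… for ◇[0,1] (left ∧ up):
  j=4: fails
  j=5: fails
  j=6: fails
  j=7: holds
First hit at j=7, so smallest k = 7-4 = 3.

3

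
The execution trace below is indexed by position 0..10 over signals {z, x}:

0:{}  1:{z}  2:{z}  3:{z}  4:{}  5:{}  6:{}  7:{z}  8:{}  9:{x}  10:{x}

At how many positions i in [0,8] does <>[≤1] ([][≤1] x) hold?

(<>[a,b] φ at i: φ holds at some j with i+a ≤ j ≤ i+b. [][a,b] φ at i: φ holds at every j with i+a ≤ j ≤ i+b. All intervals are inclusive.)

1

Evaluate at each i in [0,8]:
  i=0: ✗ (none in [0,1])
  i=1: ✗ (none in [1,2])
  i=2: ✗ (none in [2,3])
  i=3: ✗ (none in [3,4])
  i=4: ✗ (none in [4,5])
  i=5: ✗ (none in [5,6])
  i=6: ✗ (none in [6,7])
  i=7: ✗ (none in [7,8])
  i=8: ✓ (witness j=9)
Positions where it holds: {8} → 1.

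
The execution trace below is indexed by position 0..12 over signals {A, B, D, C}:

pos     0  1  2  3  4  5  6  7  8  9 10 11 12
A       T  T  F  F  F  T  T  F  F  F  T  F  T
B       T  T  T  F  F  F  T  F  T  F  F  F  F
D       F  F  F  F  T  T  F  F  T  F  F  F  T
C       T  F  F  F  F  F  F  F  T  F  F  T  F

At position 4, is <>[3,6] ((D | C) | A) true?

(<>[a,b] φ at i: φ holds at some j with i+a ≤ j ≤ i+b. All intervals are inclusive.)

Yes

Check ((D | C) | A) at each j in [7,10]:
  j=7: false
  j=8: true
  j=9: false
  j=10: true
Found at j=8 → formula holds.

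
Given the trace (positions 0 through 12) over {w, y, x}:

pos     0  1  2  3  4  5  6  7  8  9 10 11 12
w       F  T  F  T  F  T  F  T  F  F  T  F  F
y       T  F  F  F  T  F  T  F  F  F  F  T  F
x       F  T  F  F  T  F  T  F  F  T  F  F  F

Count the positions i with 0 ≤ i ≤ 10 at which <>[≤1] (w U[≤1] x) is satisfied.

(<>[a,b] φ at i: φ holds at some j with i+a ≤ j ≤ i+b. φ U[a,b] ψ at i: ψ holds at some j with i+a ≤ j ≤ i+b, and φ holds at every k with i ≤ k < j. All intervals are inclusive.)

9

Evaluate at each i in [0,10]:
  i=0: ✓ (witness j=1)
  i=1: ✓ (witness j=1)
  i=2: ✓ (witness j=3)
  i=3: ✓ (witness j=3)
  i=4: ✓ (witness j=4)
  i=5: ✓ (witness j=5)
  i=6: ✓ (witness j=6)
  i=7: ✗ (none in [7,8])
  i=8: ✓ (witness j=9)
  i=9: ✓ (witness j=9)
  i=10: ✗ (none in [10,11])
Positions where it holds: {0, 1, 2, 3, 4, 5, 6, 8, 9} → 9.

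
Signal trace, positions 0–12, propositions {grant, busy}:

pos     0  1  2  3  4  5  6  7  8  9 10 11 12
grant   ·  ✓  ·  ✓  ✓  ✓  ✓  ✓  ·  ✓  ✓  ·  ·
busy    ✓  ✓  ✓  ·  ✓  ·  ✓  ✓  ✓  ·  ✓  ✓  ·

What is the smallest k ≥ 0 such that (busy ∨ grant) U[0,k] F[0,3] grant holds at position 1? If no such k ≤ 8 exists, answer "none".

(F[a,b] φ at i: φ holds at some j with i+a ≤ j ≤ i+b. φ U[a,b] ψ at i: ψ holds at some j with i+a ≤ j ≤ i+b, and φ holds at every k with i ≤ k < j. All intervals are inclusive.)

Need earliest j ≥ 1 with F[0,3] grant, and (busy ∨ grant) at every k in [1,j-1].
  j=1: rhs holds (empty prefix). k = 0.

0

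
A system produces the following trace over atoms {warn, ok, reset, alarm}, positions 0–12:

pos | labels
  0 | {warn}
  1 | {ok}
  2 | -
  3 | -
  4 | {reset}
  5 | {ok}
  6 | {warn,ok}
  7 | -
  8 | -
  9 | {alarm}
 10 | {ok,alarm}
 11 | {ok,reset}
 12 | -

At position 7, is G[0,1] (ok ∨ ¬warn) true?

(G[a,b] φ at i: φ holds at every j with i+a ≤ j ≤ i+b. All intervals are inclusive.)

Check (ok ∨ ¬warn) at every j in [7,8]:
  j=7: true
  j=8: true
All positions satisfy it → formula holds.

Yes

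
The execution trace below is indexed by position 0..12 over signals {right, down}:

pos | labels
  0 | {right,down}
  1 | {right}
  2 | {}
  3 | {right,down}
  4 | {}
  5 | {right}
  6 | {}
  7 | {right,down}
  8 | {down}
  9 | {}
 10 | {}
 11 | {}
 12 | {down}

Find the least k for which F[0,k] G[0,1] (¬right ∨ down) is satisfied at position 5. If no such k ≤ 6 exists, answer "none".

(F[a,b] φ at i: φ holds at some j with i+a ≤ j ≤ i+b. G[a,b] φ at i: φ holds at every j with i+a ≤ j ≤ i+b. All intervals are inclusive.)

1

Scan j = 5,6,… for G[0,1] (¬right ∨ down):
  j=5: fails
  j=6: holds
First hit at j=6, so smallest k = 6-5 = 1.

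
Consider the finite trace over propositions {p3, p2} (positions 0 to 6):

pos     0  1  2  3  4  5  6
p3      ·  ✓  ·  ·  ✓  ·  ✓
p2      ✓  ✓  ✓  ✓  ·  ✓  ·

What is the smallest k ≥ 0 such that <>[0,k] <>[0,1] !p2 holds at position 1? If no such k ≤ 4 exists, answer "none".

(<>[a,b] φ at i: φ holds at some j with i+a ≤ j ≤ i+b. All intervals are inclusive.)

Scan j = 1,2,… for <>[0,1] !p2:
  j=1: fails
  j=2: fails
  j=3: holds
First hit at j=3, so smallest k = 3-1 = 2.

2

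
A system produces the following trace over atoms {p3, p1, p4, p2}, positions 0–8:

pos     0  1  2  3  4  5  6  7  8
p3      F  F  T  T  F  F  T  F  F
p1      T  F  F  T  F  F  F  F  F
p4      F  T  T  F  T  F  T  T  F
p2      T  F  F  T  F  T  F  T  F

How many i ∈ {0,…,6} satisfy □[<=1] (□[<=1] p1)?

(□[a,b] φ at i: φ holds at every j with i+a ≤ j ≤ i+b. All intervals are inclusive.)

0

Evaluate at each i in [0,6]:
  i=0: ✗ (fails at j=0)
  i=1: ✗ (fails at j=1)
  i=2: ✗ (fails at j=2)
  i=3: ✗ (fails at j=3)
  i=4: ✗ (fails at j=4)
  i=5: ✗ (fails at j=5)
  i=6: ✗ (fails at j=6)
Positions where it holds: {} → 0.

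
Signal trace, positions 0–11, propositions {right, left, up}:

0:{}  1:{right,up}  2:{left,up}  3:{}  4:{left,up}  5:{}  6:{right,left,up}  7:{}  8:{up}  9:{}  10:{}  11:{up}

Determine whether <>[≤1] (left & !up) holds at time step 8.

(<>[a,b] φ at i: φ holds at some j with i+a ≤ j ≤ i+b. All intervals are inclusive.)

Check (left & !up) at each j in [8,9]:
  j=8: false
  j=9: false
No position in the window satisfies it → formula fails.

No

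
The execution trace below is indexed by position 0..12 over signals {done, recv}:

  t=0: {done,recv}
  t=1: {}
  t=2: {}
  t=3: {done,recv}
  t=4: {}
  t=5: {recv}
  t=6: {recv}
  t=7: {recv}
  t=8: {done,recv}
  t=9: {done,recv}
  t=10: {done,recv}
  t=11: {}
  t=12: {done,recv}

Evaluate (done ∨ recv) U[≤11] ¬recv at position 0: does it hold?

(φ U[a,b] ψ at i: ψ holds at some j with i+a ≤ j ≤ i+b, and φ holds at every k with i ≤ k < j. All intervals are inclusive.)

Need some j in [0,11] with ¬recv, and (done ∨ recv) at every k in [0,j-1].
  j=0: ¬recv false.
  j=1: ¬recv holds; (done ∨ recv) holds at every k in [0,0] → satisfied.

Holds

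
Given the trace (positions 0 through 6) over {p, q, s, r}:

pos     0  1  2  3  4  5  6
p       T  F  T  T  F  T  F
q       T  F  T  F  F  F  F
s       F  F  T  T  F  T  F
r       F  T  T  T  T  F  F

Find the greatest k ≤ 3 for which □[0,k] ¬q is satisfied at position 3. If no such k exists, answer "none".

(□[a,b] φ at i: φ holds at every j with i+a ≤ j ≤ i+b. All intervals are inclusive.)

3

¬q must hold from j=3 onward; find where it first fails.
  j=3: holds
  j=4: holds
  j=5: holds
  j=6: holds
Holds through j=6; largest k = 3.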